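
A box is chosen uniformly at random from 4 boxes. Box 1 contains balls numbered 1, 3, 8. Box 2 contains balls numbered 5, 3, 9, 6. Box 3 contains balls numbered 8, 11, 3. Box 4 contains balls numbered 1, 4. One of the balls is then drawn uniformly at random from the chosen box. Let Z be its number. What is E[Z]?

235/48

E[Z | box 1] = (1+3+8)/3 = 4.
E[Z | box 2] = (5+3+9+6)/4 = 23/4.
E[Z | box 3] = (8+11+3)/3 = 22/3.
E[Z | box 4] = (1+4)/2 = 5/2.
E[Z] = (1/4)·(4) + (1/4)·(23/4) + (1/4)·(22/3) + (1/4)·(5/2) = 235/48.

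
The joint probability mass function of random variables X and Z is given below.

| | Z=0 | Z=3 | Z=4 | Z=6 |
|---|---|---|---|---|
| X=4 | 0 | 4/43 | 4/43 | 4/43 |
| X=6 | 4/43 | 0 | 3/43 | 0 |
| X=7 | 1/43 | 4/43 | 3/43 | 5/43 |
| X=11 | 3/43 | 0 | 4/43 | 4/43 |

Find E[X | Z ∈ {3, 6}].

P(Z ∈ {3, 6}) = 21/43.
Summing X·P(X=x,Z=y) over the conditioning event gives 139/43.
E[X | Z ∈ {3, 6}] = (139/43) / (21/43) = 139/21.

139/21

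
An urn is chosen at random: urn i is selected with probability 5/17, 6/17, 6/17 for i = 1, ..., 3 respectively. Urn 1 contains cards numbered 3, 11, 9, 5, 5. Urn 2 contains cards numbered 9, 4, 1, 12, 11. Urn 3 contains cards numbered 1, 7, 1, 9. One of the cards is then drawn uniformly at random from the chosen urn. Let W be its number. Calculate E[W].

E[W | urn 1] = (3+11+9+5+5)/5 = 33/5.
E[W | urn 2] = (9+4+1+12+11)/5 = 37/5.
E[W | urn 3] = (1+7+1+9)/4 = 9/2.
By the law of total expectation,
E[W] = (5/17)·(33/5) + (6/17)·(37/5) + (6/17)·(9/2) = 522/85.

522/85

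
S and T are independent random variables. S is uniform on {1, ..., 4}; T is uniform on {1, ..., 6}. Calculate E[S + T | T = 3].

Outcomes with T = 3: (1,3), (2,3), (3,3), (4,3), each with probability 1/24.
E[S + T | T = 3] = (4 + 5 + 6 + 7) / 4 = 11/2.

11/2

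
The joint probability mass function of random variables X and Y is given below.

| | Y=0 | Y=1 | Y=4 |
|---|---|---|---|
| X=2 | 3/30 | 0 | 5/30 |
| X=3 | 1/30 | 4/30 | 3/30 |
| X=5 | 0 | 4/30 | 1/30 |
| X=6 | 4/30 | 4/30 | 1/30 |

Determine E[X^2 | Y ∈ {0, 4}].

P(Y ∈ {0, 4}) = 3/5.
Σ X^2·P over the event = 4·(3/30) + 4·(5/30) + 9·(1/30) + 9·(3/30) + 25·(1/30) + 36·(4/30) + 36·(1/30) = 91/10.
E[X^2 | Y ∈ {0, 4}] = (91/10) / (3/5) = 91/6.

91/6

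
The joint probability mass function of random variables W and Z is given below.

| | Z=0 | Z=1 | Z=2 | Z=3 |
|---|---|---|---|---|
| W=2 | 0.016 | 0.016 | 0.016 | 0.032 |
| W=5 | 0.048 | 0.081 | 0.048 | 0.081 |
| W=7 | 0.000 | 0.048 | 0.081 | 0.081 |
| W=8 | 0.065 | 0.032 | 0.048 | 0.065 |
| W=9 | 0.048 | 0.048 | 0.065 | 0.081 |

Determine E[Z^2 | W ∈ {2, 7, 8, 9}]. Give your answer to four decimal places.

4.4677

P(W ∈ {2, 7, 8, 9}) = 0.742.
Summing Z^2·P(W=x,Z=y) over the conditioning event gives 3.315.
E[Z^2 | W ∈ {2, 7, 8, 9}] = (3.315) / (0.742) = 4.4677.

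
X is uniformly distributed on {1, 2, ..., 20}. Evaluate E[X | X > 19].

Given X > 19, X is equally likely to be any of {20}.
E[X | X > 19] = (20) / 1 = 20.

20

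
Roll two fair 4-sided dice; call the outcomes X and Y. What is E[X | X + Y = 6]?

P(X + Y = 6) = 3/16.
Summing X·P(x,y) over outcomes with X + Y = 6 gives 9/16.
E[X | X + Y = 6] = (9/16) / (3/16) = 3.

3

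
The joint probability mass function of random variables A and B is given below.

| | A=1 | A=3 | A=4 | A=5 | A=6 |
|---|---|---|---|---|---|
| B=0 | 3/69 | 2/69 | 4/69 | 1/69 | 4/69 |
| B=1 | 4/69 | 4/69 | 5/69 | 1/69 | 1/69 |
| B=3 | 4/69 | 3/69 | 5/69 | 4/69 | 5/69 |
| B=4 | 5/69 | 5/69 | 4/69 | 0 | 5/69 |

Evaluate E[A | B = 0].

P(B = 0) = 14/69.
Σ A·P over the event = 1·(3/69) + 3·(2/69) + 4·(4/69) + 5·(1/69) + 6·(4/69) = 18/23.
E[A | B = 0] = (18/23) / (14/69) = 27/7.

27/7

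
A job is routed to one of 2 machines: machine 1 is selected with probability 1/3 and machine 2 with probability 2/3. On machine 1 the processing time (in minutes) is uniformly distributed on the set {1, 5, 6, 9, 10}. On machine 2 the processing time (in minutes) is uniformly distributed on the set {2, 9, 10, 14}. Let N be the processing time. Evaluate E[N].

79/10

E[N | machine 1] = (1+5+6+9+10)/5 = 31/5.
E[N | machine 2] = (2+9+10+14)/4 = 35/4.
By the law of total expectation,
E[N] = (1/3)·(31/5) + (2/3)·(35/4) = 79/10.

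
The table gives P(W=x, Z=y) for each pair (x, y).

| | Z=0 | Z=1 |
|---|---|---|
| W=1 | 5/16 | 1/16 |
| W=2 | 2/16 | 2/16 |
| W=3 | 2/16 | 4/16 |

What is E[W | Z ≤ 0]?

5/3

P(Z ≤ 0) = 9/16.
Σ W·P over the event = 1·(5/16) + 2·(2/16) + 3·(2/16) = 15/16.
E[W | Z ≤ 0] = (15/16) / (9/16) = 5/3.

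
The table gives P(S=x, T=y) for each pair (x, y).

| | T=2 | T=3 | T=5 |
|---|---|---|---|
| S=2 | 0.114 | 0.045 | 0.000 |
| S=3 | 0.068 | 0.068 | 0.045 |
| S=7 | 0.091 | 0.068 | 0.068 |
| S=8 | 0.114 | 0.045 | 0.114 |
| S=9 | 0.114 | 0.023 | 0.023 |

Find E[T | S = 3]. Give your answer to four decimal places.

3.1215

P(S = 3) = 0.181.
Σ T·P over the event = 2·(0.068) + 3·(0.068) + 5·(0.045) = 0.565.
E[T | S = 3] = (0.565) / (0.181) = 3.1215.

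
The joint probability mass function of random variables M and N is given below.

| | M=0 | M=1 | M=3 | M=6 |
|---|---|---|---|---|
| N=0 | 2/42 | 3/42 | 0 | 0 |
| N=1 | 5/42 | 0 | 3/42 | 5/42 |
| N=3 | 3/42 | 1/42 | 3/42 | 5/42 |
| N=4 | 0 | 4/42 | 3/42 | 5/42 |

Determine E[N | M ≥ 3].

P(M ≥ 3) = 4/7.
Summing N·P(M=x,N=y) over the conditioning event gives 32/21.
E[N | M ≥ 3] = (32/21) / (4/7) = 8/3.

8/3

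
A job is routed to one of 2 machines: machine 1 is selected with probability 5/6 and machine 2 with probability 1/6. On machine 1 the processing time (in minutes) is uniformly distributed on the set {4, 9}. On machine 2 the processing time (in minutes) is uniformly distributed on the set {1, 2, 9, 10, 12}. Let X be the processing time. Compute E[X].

E[X | machine 1] = (4+9)/2 = 13/2.
E[X | machine 2] = (1+2+9+10+12)/5 = 34/5.
E[X] = (5/6)·(13/2) + (1/6)·(34/5) = 131/20.

131/20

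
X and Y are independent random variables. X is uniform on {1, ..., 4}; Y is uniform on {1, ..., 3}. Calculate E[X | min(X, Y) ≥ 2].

3

Outcomes with min(X, Y) ≥ 2: (2,2), (2,3), (3,2), (3,3), (4,2), (4,3), each with probability 1/12.
E[X | min(X, Y) ≥ 2] = (2 + 2 + 3 + 3 + 4 + 4) / 6 = 3.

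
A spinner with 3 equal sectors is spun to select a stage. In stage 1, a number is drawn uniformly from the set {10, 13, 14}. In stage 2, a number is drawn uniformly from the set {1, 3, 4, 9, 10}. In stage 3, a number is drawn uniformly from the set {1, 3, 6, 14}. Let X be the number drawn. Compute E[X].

356/45

E[X | stage 1] = (10+13+14)/3 = 37/3.
E[X | stage 2] = (1+3+4+9+10)/5 = 27/5.
E[X | stage 3] = (1+3+6+14)/4 = 6.
E[X] = (1/3)·(37/3) + (1/3)·(27/5) + (1/3)·(6) = 356/45.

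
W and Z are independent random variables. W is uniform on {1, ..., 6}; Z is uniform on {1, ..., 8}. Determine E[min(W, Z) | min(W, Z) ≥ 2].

24/7

P(min(W, Z) ≥ 2) = 35/48.
Summing min(W,Z)·P(x,y) over outcomes with min(W, Z) ≥ 2 gives 5/2.
E[min(W, Z) | min(W, Z) ≥ 2] = (5/2) / (35/48) = 24/7.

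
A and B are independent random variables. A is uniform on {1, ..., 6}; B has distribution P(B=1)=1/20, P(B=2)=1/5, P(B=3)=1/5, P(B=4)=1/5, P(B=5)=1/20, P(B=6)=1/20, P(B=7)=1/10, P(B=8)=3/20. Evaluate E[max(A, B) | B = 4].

9/2

P(B = 4) = 1/5.
Summing max(A,B)·P(x,y) over outcomes with B = 4 gives 9/10.
E[max(A, B) | B = 4] = (9/10) / (1/5) = 9/2.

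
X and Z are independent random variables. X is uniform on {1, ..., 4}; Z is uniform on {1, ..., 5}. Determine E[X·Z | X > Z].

Outcomes with X > Z: (2,1), (3,1), (3,2), (4,1), (4,2), (4,3), each with probability 1/20.
E[X·Z | X > Z] = (2 + 3 + 6 + 4 + 8 + 12) / 6 = 35/6.

35/6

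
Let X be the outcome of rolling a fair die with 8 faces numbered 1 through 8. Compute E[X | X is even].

Given X is even, X is equally likely to be any of {2, 4, 6, 8}.
E[X | X is even] = (2 + 4 + 6 + 8) / 4 = 5.

5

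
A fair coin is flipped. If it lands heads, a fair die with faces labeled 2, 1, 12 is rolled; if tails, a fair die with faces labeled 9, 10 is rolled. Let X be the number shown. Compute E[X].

E[X | heads] = (2+1+12)/3 = 5.
E[X | tails] = (9+10)/2 = 19/2.
E[X] = (1/2)·(5) + (1/2)·(19/2) = 29/4.

29/4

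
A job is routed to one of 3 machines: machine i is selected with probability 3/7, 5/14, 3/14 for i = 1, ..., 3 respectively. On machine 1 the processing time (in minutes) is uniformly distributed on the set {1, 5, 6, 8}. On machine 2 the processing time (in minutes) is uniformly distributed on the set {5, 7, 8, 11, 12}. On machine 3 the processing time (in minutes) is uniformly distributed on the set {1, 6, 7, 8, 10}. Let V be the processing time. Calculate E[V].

E[V | machine 1] = (1+5+6+8)/4 = 5.
E[V | machine 2] = (5+7+8+11+12)/5 = 43/5.
E[V | machine 3] = (1+6+7+8+10)/5 = 32/5.
By the law of total expectation,
E[V] = (3/7)·(5) + (5/14)·(43/5) + (3/14)·(32/5) = 461/70.

461/70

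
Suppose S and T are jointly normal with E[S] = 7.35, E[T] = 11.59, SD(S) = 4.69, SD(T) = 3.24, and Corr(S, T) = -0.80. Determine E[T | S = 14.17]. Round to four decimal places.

7.8208

The regression of T on S has slope ρ·σ_T/σ_S and passes through (μ_S, μ_T).
E[T | S=14.17] = 11.59 + (-0.80)·(3.24/4.69)·(14.17 − (7.35)) = 11.59 + (-0.55267)·(6.82) = 7.8208.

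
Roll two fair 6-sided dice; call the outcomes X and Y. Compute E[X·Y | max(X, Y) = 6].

216/11

P(max(X, Y) = 6) = 11/36.
Summing XY·P(x,y) over outcomes with max(X, Y) = 6 gives 6.
E[X·Y | max(X, Y) = 6] = (6) / (11/36) = 216/11.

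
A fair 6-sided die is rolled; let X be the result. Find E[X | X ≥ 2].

4

Given X ≥ 2, X is equally likely to be any of {2, 3, 4, 5, 6}.
E[X | X ≥ 2] = (2 + 3 + 4 + 5 + 6) / 5 = 4.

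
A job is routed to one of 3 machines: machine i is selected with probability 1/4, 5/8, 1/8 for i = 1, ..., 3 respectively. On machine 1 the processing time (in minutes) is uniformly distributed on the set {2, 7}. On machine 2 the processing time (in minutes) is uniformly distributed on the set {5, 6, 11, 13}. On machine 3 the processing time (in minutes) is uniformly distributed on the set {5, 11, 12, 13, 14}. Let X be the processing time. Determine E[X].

255/32

E[X | machine 1] = (2+7)/2 = 9/2.
E[X | machine 2] = (5+6+11+13)/4 = 35/4.
E[X | machine 3] = (5+11+12+13+14)/5 = 11.
E[X] = (1/4)·(9/2) + (5/8)·(35/4) + (1/8)·(11) = 255/32.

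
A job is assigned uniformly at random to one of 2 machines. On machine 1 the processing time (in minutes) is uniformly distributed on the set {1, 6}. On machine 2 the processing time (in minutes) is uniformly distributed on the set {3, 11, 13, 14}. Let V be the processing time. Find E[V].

55/8

E[V | machine 1] = (1+6)/2 = 7/2.
E[V | machine 2] = (3+11+13+14)/4 = 41/4.
By the law of total expectation,
E[V] = (1/2)·(7/2) + (1/2)·(41/4) = 55/8.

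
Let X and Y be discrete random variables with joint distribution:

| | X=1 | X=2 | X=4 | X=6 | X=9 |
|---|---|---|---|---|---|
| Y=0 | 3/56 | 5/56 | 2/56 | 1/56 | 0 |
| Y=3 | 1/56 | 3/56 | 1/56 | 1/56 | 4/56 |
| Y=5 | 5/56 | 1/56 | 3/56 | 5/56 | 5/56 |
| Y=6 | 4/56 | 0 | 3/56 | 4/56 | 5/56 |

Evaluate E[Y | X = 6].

52/11

P(X = 6) = 11/56.
Σ Y·P over the event = 0·(1/56) + 3·(1/56) + 5·(5/56) + 6·(4/56) = 13/14.
E[Y | X = 6] = (13/14) / (11/56) = 52/11.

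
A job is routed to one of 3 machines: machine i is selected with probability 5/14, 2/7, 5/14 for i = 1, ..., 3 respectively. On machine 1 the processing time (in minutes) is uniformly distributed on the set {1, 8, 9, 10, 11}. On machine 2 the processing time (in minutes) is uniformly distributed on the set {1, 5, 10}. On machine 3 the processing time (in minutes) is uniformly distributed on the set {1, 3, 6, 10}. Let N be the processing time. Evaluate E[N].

128/21

E[N | machine 1] = (1+8+9+10+11)/5 = 39/5.
E[N | machine 2] = (1+5+10)/3 = 16/3.
E[N | machine 3] = (1+3+6+10)/4 = 5.
By the law of total expectation,
E[N] = (5/14)·(39/5) + (2/7)·(16/3) + (5/14)·(5) = 128/21.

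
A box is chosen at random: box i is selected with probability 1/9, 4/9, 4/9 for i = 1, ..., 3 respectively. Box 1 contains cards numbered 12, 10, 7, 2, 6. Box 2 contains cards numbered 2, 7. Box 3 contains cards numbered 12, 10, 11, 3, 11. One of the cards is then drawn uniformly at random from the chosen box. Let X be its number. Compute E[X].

E[X | box 1] = (12+10+7+2+6)/5 = 37/5.
E[X | box 2] = (2+7)/2 = 9/2.
E[X | box 3] = (12+10+11+3+11)/5 = 47/5.
E[X] = (1/9)·(37/5) + (4/9)·(9/2) + (4/9)·(47/5) = 7.

7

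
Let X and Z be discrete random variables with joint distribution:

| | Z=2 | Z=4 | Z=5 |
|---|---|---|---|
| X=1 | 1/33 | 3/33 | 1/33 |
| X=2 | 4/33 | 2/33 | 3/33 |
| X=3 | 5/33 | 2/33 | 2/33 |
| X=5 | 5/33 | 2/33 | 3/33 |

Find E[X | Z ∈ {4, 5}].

17/6

P(Z ∈ {4, 5}) = 6/11.
Σ X·P over the event = 1·(3/33) + 1·(1/33) + 2·(2/33) + 2·(3/33) + 3·(2/33) + 3·(2/33) + 5·(2/33) + 5·(3/33) = 17/11.
E[X | Z ∈ {4, 5}] = (17/11) / (6/11) = 17/6.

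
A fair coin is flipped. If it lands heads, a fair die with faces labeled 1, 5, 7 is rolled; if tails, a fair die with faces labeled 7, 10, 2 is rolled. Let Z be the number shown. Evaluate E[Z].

16/3

E[Z | heads] = (1+5+7)/3 = 13/3.
E[Z | tails] = (7+10+2)/3 = 19/3.
By the law of total expectation,
E[Z] = (1/2)·(13/3) + (1/2)·(19/3) = 16/3.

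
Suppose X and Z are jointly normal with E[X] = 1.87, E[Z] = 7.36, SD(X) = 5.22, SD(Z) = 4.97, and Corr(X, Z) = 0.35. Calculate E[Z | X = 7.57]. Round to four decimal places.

For a bivariate normal, E[Z | X=x] = μ_Z + ρ·(σ_Z/σ_X)·(x − μ_X).
E[Z | X=7.57] = 7.36 + (0.35)·(4.97/5.22)·(7.57 − (1.87)) = 7.36 + (0.33324)·(5.7) = 9.2595.

9.2595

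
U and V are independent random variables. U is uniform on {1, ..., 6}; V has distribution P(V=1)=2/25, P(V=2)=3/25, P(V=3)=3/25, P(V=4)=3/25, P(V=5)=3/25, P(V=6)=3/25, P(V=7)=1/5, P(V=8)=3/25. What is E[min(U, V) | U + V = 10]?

60/17

P(U + V = 10) = 17/150.
Summing min(U,V)·P(x,y) over outcomes with U + V = 10 gives 2/5.
E[min(U, V) | U + V = 10] = (2/5) / (17/150) = 60/17.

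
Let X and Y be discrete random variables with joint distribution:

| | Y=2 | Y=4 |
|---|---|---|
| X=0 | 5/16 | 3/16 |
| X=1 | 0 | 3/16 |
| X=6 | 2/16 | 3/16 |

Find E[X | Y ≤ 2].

12/7

P(Y ≤ 2) = 7/16.
Σ X·P over the event = 0·(5/16) + 6·(2/16) = 3/4.
E[X | Y ≤ 2] = (3/4) / (7/16) = 12/7.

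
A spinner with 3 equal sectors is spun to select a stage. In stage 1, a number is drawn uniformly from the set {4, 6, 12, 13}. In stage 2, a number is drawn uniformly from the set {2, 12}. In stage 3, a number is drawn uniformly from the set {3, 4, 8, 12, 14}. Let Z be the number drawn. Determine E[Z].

E[Z | stage 1] = (4+6+12+13)/4 = 35/4.
E[Z | stage 2] = (2+12)/2 = 7.
E[Z | stage 3] = (3+4+8+12+14)/5 = 41/5.
E[Z] = (1/3)·(35/4) + (1/3)·(7) + (1/3)·(41/5) = 479/60.

479/60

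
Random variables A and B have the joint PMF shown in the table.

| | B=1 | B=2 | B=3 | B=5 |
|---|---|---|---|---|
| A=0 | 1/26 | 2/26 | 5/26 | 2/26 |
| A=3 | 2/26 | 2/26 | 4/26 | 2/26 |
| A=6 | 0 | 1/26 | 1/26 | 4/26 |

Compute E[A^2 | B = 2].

P(B = 2) = 5/26.
Σ A^2·P over the event = 0·(2/26) + 9·(2/26) + 36·(1/26) = 27/13.
E[A^2 | B = 2] = (27/13) / (5/26) = 54/5.

54/5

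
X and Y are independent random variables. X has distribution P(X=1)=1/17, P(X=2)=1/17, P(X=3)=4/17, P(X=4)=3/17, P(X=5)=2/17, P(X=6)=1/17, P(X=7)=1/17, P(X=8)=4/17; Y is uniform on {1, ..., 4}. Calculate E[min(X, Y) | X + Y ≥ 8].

P(X + Y ≥ 8) = 15/34.
Summing min(X,Y)·P(x,y) over outcomes with X + Y ≥ 8 gives 5/4.
E[min(X, Y) | X + Y ≥ 8] = (5/4) / (15/34) = 17/6.

17/6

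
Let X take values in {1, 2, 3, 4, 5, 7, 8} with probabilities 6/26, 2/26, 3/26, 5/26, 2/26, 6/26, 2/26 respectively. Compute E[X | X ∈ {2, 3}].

13/5

P(X ∈ {2, 3}) = 5/26.
Σ over the event: 2·1/13 + 3·3/26 = 1/2.
E[X | X ∈ {2, 3}] = (1/2) / (5/26) = 13/5.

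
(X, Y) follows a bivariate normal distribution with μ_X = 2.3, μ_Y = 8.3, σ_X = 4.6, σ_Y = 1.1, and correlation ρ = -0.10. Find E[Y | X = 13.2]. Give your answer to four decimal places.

E[Y | X=x] = μ_Y + ρ(σ_Y/σ_X)(x − μ_X) for jointly normal variables.
E[Y | X=13.2] = 8.3 + (-0.10)·(1.1/4.6)·(13.2 − (2.3)) = 8.3 + (-0.023913)·(10.9) = 8.0393.

8.0393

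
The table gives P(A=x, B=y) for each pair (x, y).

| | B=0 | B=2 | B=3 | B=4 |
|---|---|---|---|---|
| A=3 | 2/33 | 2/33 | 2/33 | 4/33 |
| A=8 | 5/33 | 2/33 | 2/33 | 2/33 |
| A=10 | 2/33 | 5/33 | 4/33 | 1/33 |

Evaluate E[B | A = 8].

18/11

P(A = 8) = 1/3.
Σ B·P over the event = 0·(5/33) + 2·(2/33) + 3·(2/33) + 4·(2/33) = 6/11.
E[B | A = 8] = (6/11) / (1/3) = 18/11.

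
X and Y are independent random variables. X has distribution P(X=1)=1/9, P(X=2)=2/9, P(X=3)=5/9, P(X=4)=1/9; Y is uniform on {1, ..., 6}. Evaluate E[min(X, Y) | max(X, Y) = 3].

P(max(X, Y) = 3) = 1/3.
Summing min(X,Y)·P(x,y) over outcomes with max(X, Y) = 3 gives 35/54.
E[min(X, Y) | max(X, Y) = 3] = (35/54) / (1/3) = 35/18.

35/18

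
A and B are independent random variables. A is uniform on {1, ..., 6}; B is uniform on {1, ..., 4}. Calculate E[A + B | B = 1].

Outcomes with B = 1: (1,1), (2,1), (3,1), (4,1), (5,1), (6,1), each with probability 1/24.
E[A + B | B = 1] = (2 + 3 + 4 + 5 + 6 + 7) / 6 = 9/2.

9/2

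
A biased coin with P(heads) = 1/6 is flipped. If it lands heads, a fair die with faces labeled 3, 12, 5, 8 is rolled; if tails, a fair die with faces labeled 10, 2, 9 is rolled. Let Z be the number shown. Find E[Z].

E[Z | heads] = (3+12+5+8)/4 = 7.
E[Z | tails] = (10+2+9)/3 = 7.
E[Z] = (1/6)·(7) + (5/6)·(7) = 7.

7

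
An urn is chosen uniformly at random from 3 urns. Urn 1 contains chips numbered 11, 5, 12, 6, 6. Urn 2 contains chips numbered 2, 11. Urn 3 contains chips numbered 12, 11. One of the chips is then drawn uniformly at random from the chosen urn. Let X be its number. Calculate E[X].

E[X | urn 1] = (11+5+12+6+6)/5 = 8.
E[X | urn 2] = (2+11)/2 = 13/2.
E[X | urn 3] = (12+11)/2 = 23/2.
By the law of total expectation,
E[X] = (1/3)·(8) + (1/3)·(13/2) + (1/3)·(23/2) = 26/3.

26/3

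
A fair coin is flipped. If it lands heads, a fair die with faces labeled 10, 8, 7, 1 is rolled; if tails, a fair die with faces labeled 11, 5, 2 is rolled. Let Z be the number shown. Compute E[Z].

E[Z | heads] = (10+8+7+1)/4 = 13/2.
E[Z | tails] = (11+5+2)/3 = 6.
By the law of total expectation,
E[Z] = (1/2)·(13/2) + (1/2)·(6) = 25/4.

25/4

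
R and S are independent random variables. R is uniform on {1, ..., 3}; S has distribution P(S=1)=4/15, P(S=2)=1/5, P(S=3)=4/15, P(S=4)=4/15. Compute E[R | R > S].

P(R > S) = 11/45.
Summing R·P(x,y) over outcomes with R > S gives 29/45.
E[R | R > S] = (29/45) / (11/45) = 29/11.

29/11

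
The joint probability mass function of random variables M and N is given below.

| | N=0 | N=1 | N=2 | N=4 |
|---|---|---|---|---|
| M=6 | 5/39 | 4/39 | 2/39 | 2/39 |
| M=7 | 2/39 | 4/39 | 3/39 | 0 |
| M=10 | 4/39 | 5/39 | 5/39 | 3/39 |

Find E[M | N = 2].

P(N = 2) = 10/39.
Σ M·P over the event = 6·(2/39) + 7·(3/39) + 10·(5/39) = 83/39.
E[M | N = 2] = (83/39) / (10/39) = 83/10.

83/10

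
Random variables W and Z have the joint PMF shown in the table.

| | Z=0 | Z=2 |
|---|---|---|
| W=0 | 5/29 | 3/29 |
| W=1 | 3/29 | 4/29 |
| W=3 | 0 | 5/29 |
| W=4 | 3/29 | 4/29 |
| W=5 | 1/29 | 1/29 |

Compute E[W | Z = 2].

40/17

P(Z = 2) = 17/29.
Σ W·P over the event = 0·(3/29) + 1·(4/29) + 3·(5/29) + 4·(4/29) + 5·(1/29) = 40/29.
E[W | Z = 2] = (40/29) / (17/29) = 40/17.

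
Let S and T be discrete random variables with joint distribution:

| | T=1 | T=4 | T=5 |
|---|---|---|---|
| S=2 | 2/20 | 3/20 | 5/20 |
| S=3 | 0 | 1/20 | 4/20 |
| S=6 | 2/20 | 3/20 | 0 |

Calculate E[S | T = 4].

27/7

P(T = 4) = 7/20.
Σ S·P over the event = 2·(3/20) + 3·(1/20) + 6·(3/20) = 27/20.
E[S | T = 4] = (27/20) / (7/20) = 27/7.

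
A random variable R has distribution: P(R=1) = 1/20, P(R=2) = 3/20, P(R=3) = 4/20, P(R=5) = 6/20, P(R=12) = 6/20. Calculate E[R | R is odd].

P(R is odd) = 11/20.
Σ over the event: 1·1/20 + 3·1/5 + 5·3/10 = 43/20.
E[R | R is odd] = (43/20) / (11/20) = 43/11.

43/11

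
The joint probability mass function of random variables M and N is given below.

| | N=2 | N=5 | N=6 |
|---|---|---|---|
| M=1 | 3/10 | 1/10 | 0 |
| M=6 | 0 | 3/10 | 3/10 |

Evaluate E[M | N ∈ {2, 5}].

22/7

P(N ∈ {2, 5}) = 7/10.
Σ M·P over the event = 1·(3/10) + 1·(1/10) + 6·(3/10) = 11/5.
E[M | N ∈ {2, 5}] = (11/5) / (7/10) = 22/7.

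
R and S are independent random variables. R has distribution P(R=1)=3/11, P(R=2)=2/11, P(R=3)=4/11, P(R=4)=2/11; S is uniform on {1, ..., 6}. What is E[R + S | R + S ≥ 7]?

P(R + S ≥ 7) = 9/22.
Summing (R+S)·P(x,y) over outcomes with R + S ≥ 7 gives 215/66.
E[R + S | R + S ≥ 7] = (215/66) / (9/22) = 215/27.

215/27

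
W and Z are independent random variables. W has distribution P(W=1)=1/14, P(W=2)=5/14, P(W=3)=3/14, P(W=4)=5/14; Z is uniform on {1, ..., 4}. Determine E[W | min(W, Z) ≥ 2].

P(min(W, Z) ≥ 2) = 39/56.
Summing W·P(x,y) over outcomes with min(W, Z) ≥ 2 gives 117/56.
E[W | min(W, Z) ≥ 2] = (117/56) / (39/56) = 3.

3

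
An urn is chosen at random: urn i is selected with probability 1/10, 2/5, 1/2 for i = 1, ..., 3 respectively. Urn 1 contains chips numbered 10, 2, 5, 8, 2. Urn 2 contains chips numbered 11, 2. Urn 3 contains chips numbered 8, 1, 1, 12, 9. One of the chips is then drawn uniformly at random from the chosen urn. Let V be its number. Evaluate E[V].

156/25

E[V | urn 1] = (10+2+5+8+2)/5 = 27/5.
E[V | urn 2] = (11+2)/2 = 13/2.
E[V | urn 3] = (8+1+1+12+9)/5 = 31/5.
E[V] = (1/10)·(27/5) + (2/5)·(13/2) + (1/2)·(31/5) = 156/25.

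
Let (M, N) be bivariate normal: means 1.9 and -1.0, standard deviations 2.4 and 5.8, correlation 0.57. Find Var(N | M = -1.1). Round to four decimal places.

The conditional variance in a bivariate normal is σ_N²(1 − ρ²), independent of x.
Var(N | M=-1.1) = (5.8)²·(1 − (0.57)²) = 33.64·0.6751 = 22.7104.

22.7104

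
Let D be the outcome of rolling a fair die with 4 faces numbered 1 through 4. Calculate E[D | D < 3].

3/2

Given D < 3, D is equally likely to be any of {1, 2}.
E[D | D < 3] = (1 + 2) / 2 = 3/2.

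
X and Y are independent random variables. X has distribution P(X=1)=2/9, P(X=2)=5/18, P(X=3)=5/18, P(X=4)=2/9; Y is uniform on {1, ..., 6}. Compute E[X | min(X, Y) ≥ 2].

41/14

P(min(X, Y) ≥ 2) = 35/54.
Summing X·P(x,y) over outcomes with min(X, Y) ≥ 2 gives 205/108.
E[X | min(X, Y) ≥ 2] = (205/108) / (35/54) = 41/14.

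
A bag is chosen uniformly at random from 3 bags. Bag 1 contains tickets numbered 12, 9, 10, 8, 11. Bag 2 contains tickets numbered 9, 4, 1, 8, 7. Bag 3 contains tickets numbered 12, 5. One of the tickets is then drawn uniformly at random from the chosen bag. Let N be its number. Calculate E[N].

81/10

E[N | bag 1] = (12+9+10+8+11)/5 = 10.
E[N | bag 2] = (9+4+1+8+7)/5 = 29/5.
E[N | bag 3] = (12+5)/2 = 17/2.
E[N] = (1/3)·(10) + (1/3)·(29/5) + (1/3)·(17/2) = 81/10.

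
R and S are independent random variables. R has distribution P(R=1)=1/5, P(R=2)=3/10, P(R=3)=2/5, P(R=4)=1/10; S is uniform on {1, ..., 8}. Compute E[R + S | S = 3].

P(S = 3) = 1/8.
Summing (R+S)·P(x,y) over outcomes with S = 3 gives 27/40.
E[R + S | S = 3] = (27/40) / (1/8) = 27/5.

27/5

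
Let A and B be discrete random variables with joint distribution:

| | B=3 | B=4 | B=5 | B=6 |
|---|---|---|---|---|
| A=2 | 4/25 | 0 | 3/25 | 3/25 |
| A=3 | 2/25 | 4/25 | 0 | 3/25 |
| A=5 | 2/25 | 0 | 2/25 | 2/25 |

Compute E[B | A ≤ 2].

P(A ≤ 2) = 2/5.
Σ B·P over the event = 3·(4/25) + 5·(3/25) + 6·(3/25) = 9/5.
E[B | A ≤ 2] = (9/5) / (2/5) = 9/2.

9/2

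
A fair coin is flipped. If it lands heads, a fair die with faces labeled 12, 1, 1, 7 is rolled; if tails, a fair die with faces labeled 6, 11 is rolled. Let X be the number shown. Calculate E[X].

E[X | heads] = (12+1+1+7)/4 = 21/4.
E[X | tails] = (6+11)/2 = 17/2.
By the law of total expectation,
E[X] = (1/2)·(21/4) + (1/2)·(17/2) = 55/8.

55/8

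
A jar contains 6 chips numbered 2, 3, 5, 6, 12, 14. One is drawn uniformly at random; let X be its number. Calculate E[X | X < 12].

P(X < 12) = 2/3.
Σ over the event: 2·1/6 + 3·1/6 + 5·1/6 + 6·1/6 = 8/3.
E[X | X < 12] = (8/3) / (2/3) = 4.

4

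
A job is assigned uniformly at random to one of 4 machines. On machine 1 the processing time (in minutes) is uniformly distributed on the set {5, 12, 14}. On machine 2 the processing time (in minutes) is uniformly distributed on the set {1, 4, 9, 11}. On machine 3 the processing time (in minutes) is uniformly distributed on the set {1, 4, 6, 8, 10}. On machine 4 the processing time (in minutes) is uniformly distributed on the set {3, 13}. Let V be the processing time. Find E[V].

E[V | machine 1] = (5+12+14)/3 = 31/3.
E[V | machine 2] = (1+4+9+11)/4 = 25/4.
E[V | machine 3] = (1+4+6+8+10)/5 = 29/5.
E[V | machine 4] = (3+13)/2 = 8.
E[V] = (1/4)·(31/3) + (1/4)·(25/4) + (1/4)·(29/5) + (1/4)·(8) = 1823/240.

1823/240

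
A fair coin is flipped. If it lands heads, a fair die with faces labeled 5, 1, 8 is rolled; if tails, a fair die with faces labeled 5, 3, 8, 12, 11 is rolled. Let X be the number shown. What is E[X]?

E[X | heads] = (5+1+8)/3 = 14/3.
E[X | tails] = (5+3+8+12+11)/5 = 39/5.
By the law of total expectation,
E[X] = (1/2)·(14/3) + (1/2)·(39/5) = 187/30.

187/30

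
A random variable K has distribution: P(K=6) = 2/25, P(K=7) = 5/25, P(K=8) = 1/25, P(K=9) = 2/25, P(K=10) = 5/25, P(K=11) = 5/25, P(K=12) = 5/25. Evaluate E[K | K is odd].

P(K is odd) = 12/25.
Σ over the event: 7·1/5 + 9·2/25 + 11·1/5 = 108/25.
E[K | K is odd] = (108/25) / (12/25) = 9.

9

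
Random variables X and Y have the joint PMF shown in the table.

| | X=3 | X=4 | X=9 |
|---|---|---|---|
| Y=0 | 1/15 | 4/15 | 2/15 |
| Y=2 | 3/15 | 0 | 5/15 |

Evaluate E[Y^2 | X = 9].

20/7

P(X = 9) = 7/15.
Σ Y^2·P over the event = 0·(2/15) + 4·(5/15) = 4/3.
E[Y^2 | X = 9] = (4/3) / (7/15) = 20/7.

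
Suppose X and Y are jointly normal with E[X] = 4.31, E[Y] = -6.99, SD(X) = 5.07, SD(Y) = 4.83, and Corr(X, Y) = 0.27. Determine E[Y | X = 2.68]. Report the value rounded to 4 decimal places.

E[Y | X=x] = μ_Y + ρ(σ_Y/σ_X)(x − μ_X) for jointly normal variables.
E[Y | X=2.68] = -6.99 + (0.27)·(4.83/5.07)·(2.68 − (4.31)) = -6.99 + (0.25722)·(-1.63) = -7.4093.

-7.4093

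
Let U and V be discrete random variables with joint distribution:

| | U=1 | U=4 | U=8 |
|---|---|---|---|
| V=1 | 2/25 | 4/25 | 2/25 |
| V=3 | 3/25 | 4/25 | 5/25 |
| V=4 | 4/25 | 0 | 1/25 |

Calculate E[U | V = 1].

17/4

P(V = 1) = 8/25.
Σ U·P over the event = 1·(2/25) + 4·(4/25) + 8·(2/25) = 34/25.
E[U | V = 1] = (34/25) / (8/25) = 17/4.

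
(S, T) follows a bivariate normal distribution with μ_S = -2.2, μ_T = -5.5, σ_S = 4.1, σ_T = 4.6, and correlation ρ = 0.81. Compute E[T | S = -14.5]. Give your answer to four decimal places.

E[T | S=x] = μ_T + ρ(σ_T/σ_S)(x − μ_S) for jointly normal variables.
E[T | S=-14.5] = -5.5 + (0.81)·(4.6/4.1)·(-14.5 − (-2.2)) = -5.5 + (0.90878)·(-12.3) = -16.6780.

-16.6780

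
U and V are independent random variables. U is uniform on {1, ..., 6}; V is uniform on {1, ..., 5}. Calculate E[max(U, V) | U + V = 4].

Outcomes with U + V = 4: (1,3), (2,2), (3,1), each with probability 1/30.
E[max(U, V) | U + V = 4] = (3 + 2 + 3) / 3 = 8/3.

8/3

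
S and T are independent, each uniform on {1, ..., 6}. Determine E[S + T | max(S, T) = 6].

P(max(S, T) = 6) = 11/36.
Summing (S+T)·P(x,y) over outcomes with max(S, T) = 6 gives 17/6.
E[S + T | max(S, T) = 6] = (17/6) / (11/36) = 102/11.

102/11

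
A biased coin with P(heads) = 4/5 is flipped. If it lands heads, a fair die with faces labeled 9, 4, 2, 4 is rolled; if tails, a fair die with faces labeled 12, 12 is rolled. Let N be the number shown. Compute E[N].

31/5

E[N | heads] = (9+4+2+4)/4 = 19/4.
E[N | tails] = (12+12)/2 = 12.
By the law of total expectation,
E[N] = (4/5)·(19/4) + (1/5)·(12) = 31/5.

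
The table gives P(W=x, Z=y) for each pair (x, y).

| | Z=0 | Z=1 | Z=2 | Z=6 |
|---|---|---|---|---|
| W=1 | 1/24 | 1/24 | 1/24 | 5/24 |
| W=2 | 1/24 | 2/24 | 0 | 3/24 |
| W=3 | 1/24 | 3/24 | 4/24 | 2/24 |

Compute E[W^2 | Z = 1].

6

P(Z = 1) = 1/4.
Σ W^2·P over the event = 1·(1/24) + 4·(2/24) + 9·(3/24) = 3/2.
E[W^2 | Z = 1] = (3/2) / (1/4) = 6.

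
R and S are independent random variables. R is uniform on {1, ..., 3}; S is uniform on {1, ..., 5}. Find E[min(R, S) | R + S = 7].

Outcomes with R + S = 7: (2,5), (3,4), each with probability 1/15.
E[min(R, S) | R + S = 7] = (2 + 3) / 2 = 5/2.

5/2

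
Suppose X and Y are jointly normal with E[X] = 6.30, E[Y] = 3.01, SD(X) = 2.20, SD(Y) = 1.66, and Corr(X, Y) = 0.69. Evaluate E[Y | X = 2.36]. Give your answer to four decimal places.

0.9587

For a bivariate normal, E[Y | X=x] = μ_Y + ρ·(σ_Y/σ_X)·(x − μ_X).
E[Y | X=2.36] = 3.01 + (0.69)·(1.66/2.20)·(2.36 − (6.30)) = 3.01 + (0.52064)·(-3.94) = 0.9587.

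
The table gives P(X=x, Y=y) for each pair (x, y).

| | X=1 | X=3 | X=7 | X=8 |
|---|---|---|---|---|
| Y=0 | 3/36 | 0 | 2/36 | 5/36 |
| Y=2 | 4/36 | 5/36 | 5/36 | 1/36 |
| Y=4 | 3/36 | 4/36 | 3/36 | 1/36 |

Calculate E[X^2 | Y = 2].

P(Y = 2) = 5/12.
Σ X^2·P over the event = 1·(4/36) + 9·(5/36) + 49·(5/36) + 64·(1/36) = 179/18.
E[X^2 | Y = 2] = (179/18) / (5/12) = 358/15.

358/15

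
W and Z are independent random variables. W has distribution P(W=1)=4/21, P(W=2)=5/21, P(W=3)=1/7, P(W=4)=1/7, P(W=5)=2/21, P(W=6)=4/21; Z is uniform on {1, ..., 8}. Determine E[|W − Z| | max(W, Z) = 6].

117/41

P(max(W, Z) = 6) = 41/168.
Summing |W−Z|·P(x,y) over outcomes with max(W, Z) = 6 gives 39/56.
E[|W − Z| | max(W, Z) = 6] = (39/56) / (41/168) = 117/41.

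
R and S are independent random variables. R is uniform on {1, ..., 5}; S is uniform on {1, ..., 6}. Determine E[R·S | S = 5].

P(S = 5) = 1/6.
Summing RS·P(x,y) over outcomes with S = 5 gives 5/2.
E[R·S | S = 5] = (5/2) / (1/6) = 15.

15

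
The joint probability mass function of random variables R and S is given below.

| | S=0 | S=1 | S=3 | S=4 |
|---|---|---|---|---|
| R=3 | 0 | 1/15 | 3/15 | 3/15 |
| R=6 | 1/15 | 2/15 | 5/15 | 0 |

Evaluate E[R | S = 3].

39/8

P(S = 3) = 8/15.
Σ R·P over the event = 3·(3/15) + 6·(5/15) = 13/5.
E[R | S = 3] = (13/5) / (8/15) = 39/8.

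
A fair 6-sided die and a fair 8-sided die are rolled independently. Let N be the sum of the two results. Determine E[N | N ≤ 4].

10/3

P(N ≤ 4) = 1/8.
Σ over the event: 2·1/48 + 3·1/24 + 4·1/16 = 5/12.
E[N | N ≤ 4] = (5/12) / (1/8) = 10/3.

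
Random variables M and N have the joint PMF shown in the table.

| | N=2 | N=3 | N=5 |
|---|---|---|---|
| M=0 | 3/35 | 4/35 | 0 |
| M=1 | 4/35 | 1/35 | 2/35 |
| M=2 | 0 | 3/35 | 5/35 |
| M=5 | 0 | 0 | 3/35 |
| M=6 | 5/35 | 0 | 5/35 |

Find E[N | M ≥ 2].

P(M ≥ 2) = 3/5.
Σ N·P over the event = 3·(3/35) + 5·(5/35) + 5·(3/35) + 2·(5/35) + 5·(5/35) = 12/5.
E[N | M ≥ 2] = (12/5) / (3/5) = 4.

4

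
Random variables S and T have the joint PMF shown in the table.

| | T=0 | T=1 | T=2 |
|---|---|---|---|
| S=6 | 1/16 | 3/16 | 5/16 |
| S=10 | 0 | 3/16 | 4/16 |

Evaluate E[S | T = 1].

P(T = 1) = 3/8.
Summing S·P(S=x,T=y) over the conditioning event gives 3.
E[S | T = 1] = (3) / (3/8) = 8.

8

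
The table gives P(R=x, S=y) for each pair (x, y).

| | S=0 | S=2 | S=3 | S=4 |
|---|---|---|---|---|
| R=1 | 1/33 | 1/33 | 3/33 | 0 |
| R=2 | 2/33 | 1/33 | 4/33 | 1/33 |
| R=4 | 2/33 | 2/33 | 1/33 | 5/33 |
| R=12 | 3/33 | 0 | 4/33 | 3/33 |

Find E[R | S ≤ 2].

5

P(S ≤ 2) = 4/11.
Σ R·P over the event = 1·(1/33) + 1·(1/33) + 2·(2/33) + 2·(1/33) + 4·(2/33) + 4·(2/33) + 12·(3/33) = 20/11.
E[R | S ≤ 2] = (20/11) / (4/11) = 5.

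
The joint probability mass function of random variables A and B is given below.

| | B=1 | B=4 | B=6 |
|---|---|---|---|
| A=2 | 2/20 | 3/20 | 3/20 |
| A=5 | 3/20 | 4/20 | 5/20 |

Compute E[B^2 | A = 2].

P(A = 2) = 2/5.
Σ B^2·P over the event = 1·(2/20) + 16·(3/20) + 36·(3/20) = 79/10.
E[B^2 | A = 2] = (79/10) / (2/5) = 79/4.

79/4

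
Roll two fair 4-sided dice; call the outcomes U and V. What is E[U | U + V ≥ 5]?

Outcomes with U + V ≥ 5: (1,4), (2,3), (2,4), (3,2), (3,3), (3,4), (4,1), (4,2), (4,3), (4,4), each with probability 1/16.
E[U | U + V ≥ 5] = (1 + 2 + 2 + 3 + 3 + 3 + 4 + 4 + 4 + 4) / 10 = 3.

3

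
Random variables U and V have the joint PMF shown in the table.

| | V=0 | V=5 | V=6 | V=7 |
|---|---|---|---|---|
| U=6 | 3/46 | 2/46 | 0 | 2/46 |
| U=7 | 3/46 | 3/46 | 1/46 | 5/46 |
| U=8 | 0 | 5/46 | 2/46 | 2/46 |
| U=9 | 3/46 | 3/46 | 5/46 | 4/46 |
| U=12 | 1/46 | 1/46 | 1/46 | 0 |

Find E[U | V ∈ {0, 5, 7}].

P(V ∈ {0, 5, 7}) = 37/46.
Summing U·P(U=x,V=y) over the conditioning event gives 289/46.
E[U | V ∈ {0, 5, 7}] = (289/46) / (37/46) = 289/37.

289/37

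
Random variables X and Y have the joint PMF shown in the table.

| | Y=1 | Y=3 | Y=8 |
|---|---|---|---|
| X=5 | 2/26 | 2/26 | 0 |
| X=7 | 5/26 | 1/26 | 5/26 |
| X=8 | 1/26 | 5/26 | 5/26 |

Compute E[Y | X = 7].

48/11

P(X = 7) = 11/26.
Σ Y·P over the event = 1·(5/26) + 3·(1/26) + 8·(5/26) = 24/13.
E[Y | X = 7] = (24/13) / (11/26) = 48/11.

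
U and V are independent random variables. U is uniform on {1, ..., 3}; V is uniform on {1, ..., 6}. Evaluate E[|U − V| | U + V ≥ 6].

8/3

Outcomes with U + V ≥ 6: (1,5), (1,6), (2,4), (2,5), (2,6), (3,3), (3,4), (3,5), (3,6), each with probability 1/18.
E[|U − V| | U + V ≥ 6] = (4 + 5 + 2 + 3 + 4 + 0 + 1 + 2 + 3) / 9 = 8/3.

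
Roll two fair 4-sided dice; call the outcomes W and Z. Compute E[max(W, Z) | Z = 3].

13/4

P(Z = 3) = 1/4.
Summing max(W,Z)·P(x,y) over outcomes with Z = 3 gives 13/16.
E[max(W, Z) | Z = 3] = (13/16) / (1/4) = 13/4.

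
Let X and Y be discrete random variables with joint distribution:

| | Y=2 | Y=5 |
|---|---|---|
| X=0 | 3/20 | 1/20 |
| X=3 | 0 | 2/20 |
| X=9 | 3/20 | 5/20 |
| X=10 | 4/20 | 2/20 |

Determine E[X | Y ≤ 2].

P(Y ≤ 2) = 1/2.
Σ X·P over the event = 0·(3/20) + 9·(3/20) + 10·(4/20) = 67/20.
E[X | Y ≤ 2] = (67/20) / (1/2) = 67/10.

67/10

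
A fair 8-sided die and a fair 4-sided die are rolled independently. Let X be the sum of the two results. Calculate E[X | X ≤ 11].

212/31

P(X ≤ 11) = 31/32.
E[X | X ≤ 11] = (53/8) / (31/32) = 212/31.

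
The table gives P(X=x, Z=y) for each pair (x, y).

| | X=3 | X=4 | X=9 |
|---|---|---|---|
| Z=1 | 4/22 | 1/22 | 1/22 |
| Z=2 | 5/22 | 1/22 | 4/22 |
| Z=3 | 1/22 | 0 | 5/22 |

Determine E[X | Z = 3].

P(Z = 3) = 3/11.
Σ X·P over the event = 3·(1/22) + 9·(5/22) = 24/11.
E[X | Z = 3] = (24/11) / (3/11) = 8.

8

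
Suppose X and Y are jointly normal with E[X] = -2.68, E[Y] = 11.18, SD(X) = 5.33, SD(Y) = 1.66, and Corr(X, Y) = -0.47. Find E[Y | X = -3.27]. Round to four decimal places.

The regression of Y on X has slope ρ·σ_Y/σ_X and passes through (μ_X, μ_Y).
E[Y | X=-3.27] = 11.18 + (-0.47)·(1.66/5.33)·(-3.27 − (-2.68)) = 11.18 + (-0.14638)·(-0.59) = 11.2664.

11.2664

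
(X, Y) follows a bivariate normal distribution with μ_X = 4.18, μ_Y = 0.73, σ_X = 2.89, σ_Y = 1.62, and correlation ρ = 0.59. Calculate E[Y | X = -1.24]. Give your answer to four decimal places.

The regression of Y on X has slope ρ·σ_Y/σ_X and passes through (μ_X, μ_Y).
E[Y | X=-1.24] = 0.73 + (0.59)·(1.62/2.89)·(-1.24 − (4.18)) = 0.73 + (0.330727)·(-5.42) = -1.0625.

-1.0625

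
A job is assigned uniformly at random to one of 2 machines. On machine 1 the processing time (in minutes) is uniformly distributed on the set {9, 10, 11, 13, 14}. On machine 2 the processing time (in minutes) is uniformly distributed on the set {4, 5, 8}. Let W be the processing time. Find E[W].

128/15

E[W | machine 1] = (9+10+11+13+14)/5 = 57/5.
E[W | machine 2] = (4+5+8)/3 = 17/3.
E[W] = (1/2)·(57/5) + (1/2)·(17/3) = 128/15.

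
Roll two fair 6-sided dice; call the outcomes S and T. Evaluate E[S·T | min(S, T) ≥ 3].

81/4

P(min(S, T) ≥ 3) = 4/9.
Summing ST·P(x,y) over outcomes with min(S, T) ≥ 3 gives 9.
E[S·T | min(S, T) ≥ 3] = (9) / (4/9) = 81/4.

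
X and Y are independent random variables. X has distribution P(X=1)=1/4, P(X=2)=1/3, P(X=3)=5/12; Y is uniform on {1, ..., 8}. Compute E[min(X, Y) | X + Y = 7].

13/6

P(X + Y = 7) = 1/8.
Summing min(X,Y)·P(x,y) over outcomes with X + Y = 7 gives 13/48.
E[min(X, Y) | X + Y = 7] = (13/48) / (1/8) = 13/6.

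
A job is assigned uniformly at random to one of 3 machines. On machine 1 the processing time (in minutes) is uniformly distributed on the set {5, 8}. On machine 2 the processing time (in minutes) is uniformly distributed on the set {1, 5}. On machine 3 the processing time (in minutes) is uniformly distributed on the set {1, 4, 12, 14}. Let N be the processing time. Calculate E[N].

23/4

E[N | machine 1] = (5+8)/2 = 13/2.
E[N | machine 2] = (1+5)/2 = 3.
E[N | machine 3] = (1+4+12+14)/4 = 31/4.
By the law of total expectation,
E[N] = (1/3)·(13/2) + (1/3)·(3) + (1/3)·(31/4) = 23/4.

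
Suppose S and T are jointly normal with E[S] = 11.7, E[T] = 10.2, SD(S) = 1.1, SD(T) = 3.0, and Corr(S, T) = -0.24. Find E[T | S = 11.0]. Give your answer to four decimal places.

10.6582

The regression of T on S has slope ρ·σ_T/σ_S and passes through (μ_S, μ_T).
E[T | S=11.0] = 10.2 + (-0.24)·(3.0/1.1)·(11.0 − (11.7)) = 10.2 + (-0.65455)·(-0.7) = 10.6582.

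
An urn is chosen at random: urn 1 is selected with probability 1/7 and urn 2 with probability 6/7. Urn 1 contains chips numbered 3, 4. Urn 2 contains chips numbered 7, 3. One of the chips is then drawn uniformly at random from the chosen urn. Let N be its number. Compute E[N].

E[N | urn 1] = (3+4)/2 = 7/2.
E[N | urn 2] = (7+3)/2 = 5.
E[N] = (1/7)·(7/2) + (6/7)·(5) = 67/14.

67/14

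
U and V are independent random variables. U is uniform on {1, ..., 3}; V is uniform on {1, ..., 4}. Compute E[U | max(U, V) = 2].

5/3

Outcomes with max(U, V) = 2: (1,2), (2,1), (2,2), each with probability 1/12.
E[U | max(U, V) = 2] = (1 + 2 + 2) / 3 = 5/3.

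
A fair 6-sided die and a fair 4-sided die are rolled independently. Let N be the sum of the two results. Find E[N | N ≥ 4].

136/21

P(N ≥ 4) = 7/8.
Σ over the event: 4·1/8 + 5·1/6 + 6·1/6 + 7·1/6 + 8·1/8 + 9·1/12 + 10·1/24 = 17/3.
E[N | N ≥ 4] = (17/3) / (7/8) = 136/21.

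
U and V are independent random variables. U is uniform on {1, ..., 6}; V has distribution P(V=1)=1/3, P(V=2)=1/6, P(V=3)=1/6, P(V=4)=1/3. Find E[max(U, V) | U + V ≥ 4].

134/31

P(U + V ≥ 4) = 31/36.
Summing max(U,V)·P(x,y) over outcomes with U + V ≥ 4 gives 67/18.
E[max(U, V) | U + V ≥ 4] = (67/18) / (31/36) = 134/31.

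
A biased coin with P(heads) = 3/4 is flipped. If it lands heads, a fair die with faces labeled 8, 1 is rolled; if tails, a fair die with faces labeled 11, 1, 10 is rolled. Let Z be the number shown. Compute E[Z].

125/24

E[Z | heads] = (8+1)/2 = 9/2.
E[Z | tails] = (11+1+10)/3 = 22/3.
E[Z] = (3/4)·(9/2) + (1/4)·(22/3) = 125/24.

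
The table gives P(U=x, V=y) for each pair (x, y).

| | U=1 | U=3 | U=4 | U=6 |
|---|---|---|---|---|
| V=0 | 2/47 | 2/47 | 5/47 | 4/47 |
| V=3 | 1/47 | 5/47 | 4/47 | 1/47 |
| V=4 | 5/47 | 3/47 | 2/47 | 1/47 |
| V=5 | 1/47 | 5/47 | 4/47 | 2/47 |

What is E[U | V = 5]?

P(V = 5) = 12/47.
Σ U·P over the event = 1·(1/47) + 3·(5/47) + 4·(4/47) + 6·(2/47) = 44/47.
E[U | V = 5] = (44/47) / (12/47) = 11/3.

11/3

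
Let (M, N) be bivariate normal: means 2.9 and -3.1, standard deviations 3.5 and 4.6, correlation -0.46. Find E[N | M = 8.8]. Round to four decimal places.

The regression of N on M has slope ρ·σ_N/σ_M and passes through (μ_M, μ_N).
E[N | M=8.8] = -3.1 + (-0.46)·(4.6/3.5)·(8.8 − (2.9)) = -3.1 + (-0.60457)·(5.9) = -6.6670.

-6.6670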